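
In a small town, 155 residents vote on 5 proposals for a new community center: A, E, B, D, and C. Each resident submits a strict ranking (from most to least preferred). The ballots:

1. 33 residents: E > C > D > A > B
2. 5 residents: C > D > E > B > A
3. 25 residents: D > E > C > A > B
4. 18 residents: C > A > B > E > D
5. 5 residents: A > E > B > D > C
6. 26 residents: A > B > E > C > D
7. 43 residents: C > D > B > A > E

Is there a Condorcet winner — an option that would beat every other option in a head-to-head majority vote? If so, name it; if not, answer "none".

none

Checking pairwise contests:
D beats A 106–49.
A beats E 92–63.
A beats B 107–48.
E beats D 82–73.
E beats C 89–66.
Every option loses at least one head-to-head, so there is no Condorcet winner.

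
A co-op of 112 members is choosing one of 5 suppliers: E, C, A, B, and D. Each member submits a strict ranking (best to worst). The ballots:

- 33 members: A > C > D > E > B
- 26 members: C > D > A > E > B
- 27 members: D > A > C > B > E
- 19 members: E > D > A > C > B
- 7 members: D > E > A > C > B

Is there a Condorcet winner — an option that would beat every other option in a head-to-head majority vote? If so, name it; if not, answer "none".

none

Checking pairwise contests:
C beats E 86–26.
A beats C 86–26.
D beats A 79–33.
E beats B 85–27.
C beats D 59–53.
Every option loses at least one head-to-head, so there is no Condorcet winner.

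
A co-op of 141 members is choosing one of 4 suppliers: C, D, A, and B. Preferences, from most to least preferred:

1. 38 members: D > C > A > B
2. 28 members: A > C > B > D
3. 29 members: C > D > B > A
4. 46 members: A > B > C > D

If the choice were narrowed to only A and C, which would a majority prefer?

Voters preferring A to C: 74; preferring C to A: 67.
A wins the head-to-head.

A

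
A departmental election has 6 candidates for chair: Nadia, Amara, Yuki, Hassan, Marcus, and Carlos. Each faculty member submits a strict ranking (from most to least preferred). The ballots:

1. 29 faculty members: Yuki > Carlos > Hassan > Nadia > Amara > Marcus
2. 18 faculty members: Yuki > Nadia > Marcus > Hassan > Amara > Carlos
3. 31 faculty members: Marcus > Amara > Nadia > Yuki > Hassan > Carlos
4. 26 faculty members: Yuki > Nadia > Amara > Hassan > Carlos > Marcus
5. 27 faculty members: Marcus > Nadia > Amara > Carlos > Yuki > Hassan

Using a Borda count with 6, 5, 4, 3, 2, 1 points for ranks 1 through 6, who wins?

Nadia: 29·3 + 18·5 + 31·4 + 26·5 + 27·5 = 566
Amara: 29·2 + 18·2 + 31·5 + 26·4 + 27·4 = 461
Yuki: 29·6 + 18·6 + 31·3 + 26·6 + 27·2 = 585
Hassan: 29·4 + 18·3 + 31·2 + 26·3 + 27·1 = 337
Marcus: 29·1 + 18·4 + 31·6 + 26·1 + 27·6 = 475
Carlos: 29·5 + 18·1 + 31·1 + 26·2 + 27·3 = 327
Yuki has the highest Borda score (585).

Yuki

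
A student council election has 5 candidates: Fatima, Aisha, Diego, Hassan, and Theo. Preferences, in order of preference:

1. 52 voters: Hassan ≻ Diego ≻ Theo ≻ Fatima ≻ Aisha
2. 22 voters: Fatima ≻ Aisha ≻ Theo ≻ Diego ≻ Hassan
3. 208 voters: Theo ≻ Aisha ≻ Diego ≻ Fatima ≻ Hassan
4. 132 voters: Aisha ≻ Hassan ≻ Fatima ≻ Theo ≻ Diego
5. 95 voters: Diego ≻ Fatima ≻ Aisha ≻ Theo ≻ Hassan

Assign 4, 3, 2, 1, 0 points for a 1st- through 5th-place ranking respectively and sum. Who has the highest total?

Fatima: 52·1 + 22·4 + 208·1 + 132·2 + 95·3 = 897
Aisha: 52·0 + 22·3 + 208·3 + 132·4 + 95·2 = 1408
Diego: 52·3 + 22·1 + 208·2 + 132·0 + 95·4 = 974
Hassan: 52·4 + 22·0 + 208·0 + 132·3 + 95·0 = 604
Theo: 52·2 + 22·2 + 208·4 + 132·1 + 95·1 = 1207
Aisha has the highest Borda score (1408).

Aisha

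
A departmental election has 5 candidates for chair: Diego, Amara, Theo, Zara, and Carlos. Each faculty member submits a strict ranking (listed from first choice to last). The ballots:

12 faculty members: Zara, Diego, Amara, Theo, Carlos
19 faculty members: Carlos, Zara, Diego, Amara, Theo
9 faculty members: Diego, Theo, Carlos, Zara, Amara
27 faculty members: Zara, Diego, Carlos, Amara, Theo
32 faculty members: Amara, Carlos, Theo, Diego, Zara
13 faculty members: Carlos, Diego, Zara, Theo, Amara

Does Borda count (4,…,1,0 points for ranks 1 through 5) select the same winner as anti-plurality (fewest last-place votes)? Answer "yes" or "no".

no

Borda — scores: Diego 262, Amara 198, Theo 116, Zara 248, Carlos 296. Winner: Carlos.
Anti-plurality — last-place votes: Diego 0, Amara 22, Theo 46, Zara 32, Carlos 12. Winner: Diego.
The two methods disagree.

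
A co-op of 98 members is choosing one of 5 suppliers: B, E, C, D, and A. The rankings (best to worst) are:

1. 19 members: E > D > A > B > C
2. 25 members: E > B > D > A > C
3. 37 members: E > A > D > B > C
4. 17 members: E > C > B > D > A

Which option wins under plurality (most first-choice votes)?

First-place votes: B 0, E 98, C 0, D 0, A 0.
E has the most first-place votes.

E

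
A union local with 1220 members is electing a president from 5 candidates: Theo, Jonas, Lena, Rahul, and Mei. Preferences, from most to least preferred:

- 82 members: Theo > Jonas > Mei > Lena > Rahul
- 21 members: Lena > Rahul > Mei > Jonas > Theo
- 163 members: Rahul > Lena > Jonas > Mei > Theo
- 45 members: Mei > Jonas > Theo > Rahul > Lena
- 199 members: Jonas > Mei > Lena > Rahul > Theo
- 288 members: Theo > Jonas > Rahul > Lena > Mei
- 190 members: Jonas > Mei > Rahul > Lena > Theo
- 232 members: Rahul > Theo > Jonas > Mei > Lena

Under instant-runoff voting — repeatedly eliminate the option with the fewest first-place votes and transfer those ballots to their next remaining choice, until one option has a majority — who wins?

Round 1: Theo 370, Jonas 389, Lena 21, Rahul 395, Mei 45. Eliminate Lena.
Round 2: Theo 370, Jonas 389, Rahul 416, Mei 45. Eliminate Mei.
Round 3: Theo 370, Jonas 434, Rahul 416. Eliminate Theo.
Round 4: Jonas 804, Rahul 416. Jonas has a majority.

Jonas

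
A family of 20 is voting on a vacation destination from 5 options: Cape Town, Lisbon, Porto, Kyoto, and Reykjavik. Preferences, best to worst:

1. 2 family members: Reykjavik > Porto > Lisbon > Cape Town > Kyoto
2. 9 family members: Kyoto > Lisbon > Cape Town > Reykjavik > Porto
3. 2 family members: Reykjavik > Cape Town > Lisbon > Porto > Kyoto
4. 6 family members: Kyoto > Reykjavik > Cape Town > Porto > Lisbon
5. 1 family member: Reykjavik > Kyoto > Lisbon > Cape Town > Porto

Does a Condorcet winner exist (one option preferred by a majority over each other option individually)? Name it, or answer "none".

Kyoto vs Cape Town: 16–4 for Kyoto.
Kyoto vs Lisbon: 16–4 for Kyoto.
Kyoto vs Porto: 16–4 for Kyoto.
Kyoto vs Reykjavik: 15–5 for Kyoto.
Kyoto beats every other option head-to-head.

Kyoto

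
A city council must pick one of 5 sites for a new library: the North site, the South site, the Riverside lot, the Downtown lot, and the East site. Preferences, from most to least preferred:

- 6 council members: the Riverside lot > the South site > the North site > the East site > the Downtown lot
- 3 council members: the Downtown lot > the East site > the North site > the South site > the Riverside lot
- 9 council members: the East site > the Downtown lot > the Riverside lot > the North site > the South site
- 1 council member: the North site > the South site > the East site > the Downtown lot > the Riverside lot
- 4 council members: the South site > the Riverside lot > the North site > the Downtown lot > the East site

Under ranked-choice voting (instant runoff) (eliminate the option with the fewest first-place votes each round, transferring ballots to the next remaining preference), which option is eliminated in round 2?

Round 1: the North site 1, the South site 4, the Riverside lot 6, the Downtown lot 3, the East site 9. Eliminate the North site.
Round 2: the South site 5, the Riverside lot 6, the Downtown lot 3, the East site 9. Eliminate the Downtown lot.

the Downtown lot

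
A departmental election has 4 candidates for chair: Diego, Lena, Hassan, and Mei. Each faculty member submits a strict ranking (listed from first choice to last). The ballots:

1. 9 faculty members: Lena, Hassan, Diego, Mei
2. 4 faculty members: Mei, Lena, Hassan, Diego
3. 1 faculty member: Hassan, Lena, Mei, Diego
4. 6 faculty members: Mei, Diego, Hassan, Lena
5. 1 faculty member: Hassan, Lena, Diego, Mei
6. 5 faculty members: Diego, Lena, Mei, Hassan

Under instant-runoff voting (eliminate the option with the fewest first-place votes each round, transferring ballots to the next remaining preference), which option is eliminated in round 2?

Round 1: Diego 5, Lena 9, Hassan 2, Mei 10. Eliminate Hassan.
Round 2: Diego 5, Lena 11, Mei 10. Eliminate Diego.

Diego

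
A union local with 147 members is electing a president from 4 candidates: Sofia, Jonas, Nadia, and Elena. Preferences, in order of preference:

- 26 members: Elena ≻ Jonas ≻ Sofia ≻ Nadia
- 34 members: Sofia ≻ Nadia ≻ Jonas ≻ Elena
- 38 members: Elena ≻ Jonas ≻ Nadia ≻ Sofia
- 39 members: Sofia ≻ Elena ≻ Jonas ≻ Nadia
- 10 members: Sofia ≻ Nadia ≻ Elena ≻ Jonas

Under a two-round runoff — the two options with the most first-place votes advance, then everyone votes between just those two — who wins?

Sofia

Round 1 first-place votes: Sofia 83, Jonas 0, Nadia 0, Elena 64.
Sofia and Elena advance.
Runoff: Sofia is preferred to Elena by 83 voters; Elena by 64.
Sofia wins the runoff.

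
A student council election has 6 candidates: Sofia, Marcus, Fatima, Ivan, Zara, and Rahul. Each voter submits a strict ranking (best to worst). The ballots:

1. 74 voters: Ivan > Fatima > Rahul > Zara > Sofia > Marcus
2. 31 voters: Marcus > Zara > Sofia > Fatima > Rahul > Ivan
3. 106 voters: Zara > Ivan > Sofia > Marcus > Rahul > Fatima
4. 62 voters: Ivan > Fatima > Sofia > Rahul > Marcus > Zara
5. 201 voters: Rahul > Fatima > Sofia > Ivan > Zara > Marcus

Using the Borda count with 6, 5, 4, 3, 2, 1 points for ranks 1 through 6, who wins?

Ivan

Sofia: 74·2 + 31·4 + 106·4 + 62·4 + 201·4 = 1748
Marcus: 74·1 + 31·6 + 106·3 + 62·2 + 201·1 = 903
Fatima: 74·5 + 31·3 + 106·1 + 62·5 + 201·5 = 1884
Ivan: 74·6 + 31·1 + 106·5 + 62·6 + 201·3 = 1980
Zara: 74·3 + 31·5 + 106·6 + 62·1 + 201·2 = 1477
Rahul: 74·4 + 31·2 + 106·2 + 62·3 + 201·6 = 1962
Ivan has the highest Borda score (1980).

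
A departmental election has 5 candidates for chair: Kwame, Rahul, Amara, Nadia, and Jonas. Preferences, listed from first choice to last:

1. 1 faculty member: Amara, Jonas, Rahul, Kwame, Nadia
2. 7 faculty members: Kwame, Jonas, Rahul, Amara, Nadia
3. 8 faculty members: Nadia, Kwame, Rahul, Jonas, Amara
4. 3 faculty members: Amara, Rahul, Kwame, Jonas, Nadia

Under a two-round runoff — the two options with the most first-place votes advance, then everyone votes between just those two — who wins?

Kwame

Round 1 first-place votes: Kwame 7, Rahul 0, Amara 4, Nadia 8, Jonas 0.
Nadia and Kwame advance.
Runoff: Nadia is preferred to Kwame by 8 voters; Kwame by 11.
Kwame wins the runoff.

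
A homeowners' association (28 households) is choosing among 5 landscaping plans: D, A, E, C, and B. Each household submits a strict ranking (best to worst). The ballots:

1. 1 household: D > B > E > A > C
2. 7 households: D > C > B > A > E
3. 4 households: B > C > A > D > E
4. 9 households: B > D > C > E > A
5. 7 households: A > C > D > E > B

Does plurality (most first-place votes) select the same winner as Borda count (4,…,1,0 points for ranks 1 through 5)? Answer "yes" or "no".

Plurality — first-place votes: D 8, A 7, E 0, C 0, B 13. Winner: B.
Borda — scores: D 77, A 44, E 18, C 72, B 69. Winner: D.
The two methods disagree.

no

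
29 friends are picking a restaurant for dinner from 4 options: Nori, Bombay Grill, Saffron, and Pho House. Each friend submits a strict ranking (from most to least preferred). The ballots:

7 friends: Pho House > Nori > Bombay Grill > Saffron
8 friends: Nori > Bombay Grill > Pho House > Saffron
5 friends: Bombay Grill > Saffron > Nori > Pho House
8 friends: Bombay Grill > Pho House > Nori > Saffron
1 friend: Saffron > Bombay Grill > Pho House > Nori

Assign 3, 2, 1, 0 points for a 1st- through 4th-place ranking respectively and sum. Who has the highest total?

Nori: 7·2 + 8·3 + 5·1 + 8·1 + 1·0 = 51
Bombay Grill: 7·1 + 8·2 + 5·3 + 8·3 + 1·2 = 64
Saffron: 7·0 + 8·0 + 5·2 + 8·0 + 1·3 = 13
Pho House: 7·3 + 8·1 + 5·0 + 8·2 + 1·1 = 46
Bombay Grill has the highest Borda score (64).

Bombay Grill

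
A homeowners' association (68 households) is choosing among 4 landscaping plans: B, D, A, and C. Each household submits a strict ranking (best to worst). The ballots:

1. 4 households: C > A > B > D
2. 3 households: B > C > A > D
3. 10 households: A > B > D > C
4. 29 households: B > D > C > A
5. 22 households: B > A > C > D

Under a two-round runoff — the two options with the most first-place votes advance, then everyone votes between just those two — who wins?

Round 1 first-place votes: B 54, D 0, A 10, C 4.
B and A advance.
Runoff: B is preferred to A by 54 voters; A by 14.
B wins the runoff.

B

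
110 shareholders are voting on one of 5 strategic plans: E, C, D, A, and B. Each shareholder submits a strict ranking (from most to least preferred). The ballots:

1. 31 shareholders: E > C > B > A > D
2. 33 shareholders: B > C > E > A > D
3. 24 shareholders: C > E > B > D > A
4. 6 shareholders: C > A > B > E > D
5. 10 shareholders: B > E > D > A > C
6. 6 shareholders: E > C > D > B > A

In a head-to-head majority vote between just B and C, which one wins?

C

Voters preferring B to C: 43; preferring C to B: 67.
C wins the head-to-head.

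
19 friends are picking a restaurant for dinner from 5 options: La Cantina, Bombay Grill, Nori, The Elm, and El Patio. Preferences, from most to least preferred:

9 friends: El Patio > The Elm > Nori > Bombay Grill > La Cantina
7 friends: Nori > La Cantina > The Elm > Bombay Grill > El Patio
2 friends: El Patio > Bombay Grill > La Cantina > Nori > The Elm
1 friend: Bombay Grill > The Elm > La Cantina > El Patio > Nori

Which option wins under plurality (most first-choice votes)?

First-place votes: La Cantina 0, Bombay Grill 1, Nori 7, The Elm 0, El Patio 11.
El Patio has the most first-place votes.

El Patio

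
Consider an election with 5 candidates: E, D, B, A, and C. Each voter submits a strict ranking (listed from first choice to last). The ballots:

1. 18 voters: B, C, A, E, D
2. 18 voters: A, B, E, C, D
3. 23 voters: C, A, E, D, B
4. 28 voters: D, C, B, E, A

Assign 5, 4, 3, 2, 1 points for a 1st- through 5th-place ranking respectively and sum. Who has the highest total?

E: 18·2 + 18·3 + 23·3 + 28·2 = 215
D: 18·1 + 18·1 + 23·2 + 28·5 = 222
B: 18·5 + 18·4 + 23·1 + 28·3 = 269
A: 18·3 + 18·5 + 23·4 + 28·1 = 264
C: 18·4 + 18·2 + 23·5 + 28·4 = 335
C has the highest Borda score (335).

C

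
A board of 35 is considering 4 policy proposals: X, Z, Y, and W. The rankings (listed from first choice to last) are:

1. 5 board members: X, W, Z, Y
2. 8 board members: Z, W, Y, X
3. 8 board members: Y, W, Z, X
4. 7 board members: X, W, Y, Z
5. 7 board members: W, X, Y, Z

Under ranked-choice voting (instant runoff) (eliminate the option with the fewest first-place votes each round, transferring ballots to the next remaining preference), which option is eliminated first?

Round 1: X 12, Z 8, Y 8, W 7. Eliminate W.

W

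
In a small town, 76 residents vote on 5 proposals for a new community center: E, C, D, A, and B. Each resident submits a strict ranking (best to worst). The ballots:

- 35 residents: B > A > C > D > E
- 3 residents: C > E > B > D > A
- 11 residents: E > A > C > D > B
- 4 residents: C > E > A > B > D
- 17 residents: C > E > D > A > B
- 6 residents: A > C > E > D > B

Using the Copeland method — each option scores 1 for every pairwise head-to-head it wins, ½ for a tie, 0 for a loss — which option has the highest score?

E: beats D and B; loses to C and A → score 2.
C: beats E, D, and B; loses to A → score 3.
D: loses to E, C, A, and B → score 0.
A: beats E, C, and D; ties B → score 3.5.
B: beats D; ties A; loses to E and C → score 1.5.
A has the best pairwise record.

A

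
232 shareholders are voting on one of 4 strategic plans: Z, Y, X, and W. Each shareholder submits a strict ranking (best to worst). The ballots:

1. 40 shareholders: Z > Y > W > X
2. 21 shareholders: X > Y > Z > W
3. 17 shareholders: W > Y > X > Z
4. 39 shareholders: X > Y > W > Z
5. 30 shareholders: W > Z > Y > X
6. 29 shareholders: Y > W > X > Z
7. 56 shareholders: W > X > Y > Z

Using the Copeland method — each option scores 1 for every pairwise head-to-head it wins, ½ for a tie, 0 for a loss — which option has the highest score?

Z: loses to Y, X, and W → score 0.
Y: beats Z and W; ties X → score 2.5.
X: beats Z; ties Y; loses to W → score 1.5.
W: beats Z and X; loses to Y → score 2.
Y has the best pairwise record.

Y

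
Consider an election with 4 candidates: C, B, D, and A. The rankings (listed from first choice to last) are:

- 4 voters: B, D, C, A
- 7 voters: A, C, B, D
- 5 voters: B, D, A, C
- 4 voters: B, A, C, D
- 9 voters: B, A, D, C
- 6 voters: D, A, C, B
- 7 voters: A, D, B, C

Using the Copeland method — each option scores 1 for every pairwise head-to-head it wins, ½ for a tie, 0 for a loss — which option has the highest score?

C: loses to B, D, and A → score 0.
B: beats C, D, and A → score 3.
D: beats C; loses to B and A → score 1.
A: beats C and D; loses to B → score 2.
B has the best pairwise record.

B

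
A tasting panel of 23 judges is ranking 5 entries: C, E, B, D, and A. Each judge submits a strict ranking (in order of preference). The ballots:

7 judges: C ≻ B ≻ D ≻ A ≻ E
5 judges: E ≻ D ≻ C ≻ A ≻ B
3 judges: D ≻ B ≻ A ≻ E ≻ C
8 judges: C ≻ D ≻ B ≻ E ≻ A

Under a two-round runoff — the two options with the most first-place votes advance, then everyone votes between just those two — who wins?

Round 1 first-place votes: C 15, E 5, B 0, D 3, A 0.
C and E advance.
Runoff: C is preferred to E by 15 voters; E by 8.
C wins the runoff.

C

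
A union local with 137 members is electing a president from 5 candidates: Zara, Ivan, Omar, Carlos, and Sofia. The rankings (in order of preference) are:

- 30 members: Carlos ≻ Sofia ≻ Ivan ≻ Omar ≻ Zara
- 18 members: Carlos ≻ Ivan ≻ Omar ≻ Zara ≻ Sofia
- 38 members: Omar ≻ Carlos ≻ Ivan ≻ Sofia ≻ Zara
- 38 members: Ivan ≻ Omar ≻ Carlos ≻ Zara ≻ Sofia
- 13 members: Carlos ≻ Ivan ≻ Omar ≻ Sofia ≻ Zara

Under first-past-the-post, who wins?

Carlos

First-place votes: Zara 0, Ivan 38, Omar 38, Carlos 61, Sofia 0.
Carlos has the most first-place votes.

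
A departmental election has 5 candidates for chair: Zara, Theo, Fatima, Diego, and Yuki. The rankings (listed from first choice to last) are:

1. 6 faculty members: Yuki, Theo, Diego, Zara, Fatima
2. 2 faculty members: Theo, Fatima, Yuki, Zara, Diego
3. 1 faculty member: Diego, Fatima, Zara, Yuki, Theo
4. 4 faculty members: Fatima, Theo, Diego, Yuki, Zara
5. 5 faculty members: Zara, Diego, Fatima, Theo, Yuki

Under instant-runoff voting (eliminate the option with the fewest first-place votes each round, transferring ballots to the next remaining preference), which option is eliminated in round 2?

Round 1: Zara 5, Theo 2, Fatima 4, Diego 1, Yuki 6. Eliminate Diego.
Round 2: Zara 5, Theo 2, Fatima 5, Yuki 6. Eliminate Theo.

Theo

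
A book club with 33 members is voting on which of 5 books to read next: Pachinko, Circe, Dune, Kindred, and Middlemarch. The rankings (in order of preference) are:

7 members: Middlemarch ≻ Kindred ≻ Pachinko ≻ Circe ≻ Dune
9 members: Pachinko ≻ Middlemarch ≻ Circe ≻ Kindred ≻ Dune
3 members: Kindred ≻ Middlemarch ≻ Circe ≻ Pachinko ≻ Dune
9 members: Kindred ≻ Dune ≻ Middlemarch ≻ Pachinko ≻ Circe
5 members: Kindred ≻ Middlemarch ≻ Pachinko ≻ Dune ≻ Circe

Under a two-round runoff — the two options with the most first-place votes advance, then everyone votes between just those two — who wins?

Round 1 first-place votes: Pachinko 9, Circe 0, Dune 0, Kindred 17, Middlemarch 7.
Kindred and Pachinko advance.
Runoff: Kindred is preferred to Pachinko by 24 voters; Pachinko by 9.
Kindred wins the runoff.

Kindred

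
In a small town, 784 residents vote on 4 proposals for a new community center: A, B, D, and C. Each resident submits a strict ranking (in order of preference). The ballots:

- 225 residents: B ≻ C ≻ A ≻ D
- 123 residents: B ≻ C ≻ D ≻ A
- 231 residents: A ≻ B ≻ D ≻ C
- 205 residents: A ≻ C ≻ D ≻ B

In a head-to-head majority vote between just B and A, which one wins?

A

Voters preferring B to A: 348; preferring A to B: 436.
A wins the head-to-head.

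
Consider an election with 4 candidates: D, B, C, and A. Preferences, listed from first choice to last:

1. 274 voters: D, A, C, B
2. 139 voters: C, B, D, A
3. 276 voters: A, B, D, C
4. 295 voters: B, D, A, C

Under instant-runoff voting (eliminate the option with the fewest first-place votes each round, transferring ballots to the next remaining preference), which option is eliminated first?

C

Round 1: D 274, B 295, C 139, A 276. Eliminate C.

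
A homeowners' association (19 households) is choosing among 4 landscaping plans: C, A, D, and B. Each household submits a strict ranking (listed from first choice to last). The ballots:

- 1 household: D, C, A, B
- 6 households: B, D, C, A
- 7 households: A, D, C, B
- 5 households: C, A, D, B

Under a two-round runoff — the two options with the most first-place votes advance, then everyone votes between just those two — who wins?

Round 1 first-place votes: C 5, A 7, D 1, B 6.
A and B advance.
Runoff: A is preferred to B by 13 voters; B by 6.
A wins the runoff.

A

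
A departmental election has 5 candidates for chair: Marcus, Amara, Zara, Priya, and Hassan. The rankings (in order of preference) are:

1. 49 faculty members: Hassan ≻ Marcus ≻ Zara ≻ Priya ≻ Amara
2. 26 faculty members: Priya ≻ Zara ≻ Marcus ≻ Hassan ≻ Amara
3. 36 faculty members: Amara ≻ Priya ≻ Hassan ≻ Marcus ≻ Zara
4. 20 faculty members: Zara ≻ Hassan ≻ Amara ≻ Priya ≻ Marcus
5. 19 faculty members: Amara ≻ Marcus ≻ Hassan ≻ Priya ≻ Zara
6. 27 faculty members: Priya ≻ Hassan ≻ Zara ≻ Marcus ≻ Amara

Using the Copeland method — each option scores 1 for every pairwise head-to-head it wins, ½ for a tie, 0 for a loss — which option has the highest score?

Priya

Marcus: beats Amara and Zara; loses to Priya and Hassan → score 2.
Amara: loses to Marcus, Zara, Priya, and Hassan → score 0.
Zara: beats Amara; loses to Marcus, Priya, and Hassan → score 1.
Priya: beats Marcus, Amara, Zara, and Hassan → score 4.
Hassan: beats Marcus, Amara, and Zara; loses to Priya → score 3.
Priya has the best pairwise record.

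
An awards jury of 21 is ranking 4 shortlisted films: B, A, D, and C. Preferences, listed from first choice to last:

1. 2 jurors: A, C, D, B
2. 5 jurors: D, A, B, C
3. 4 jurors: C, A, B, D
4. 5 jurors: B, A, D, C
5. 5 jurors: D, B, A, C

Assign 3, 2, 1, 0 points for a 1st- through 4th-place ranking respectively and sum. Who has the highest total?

B: 2·0 + 5·1 + 4·1 + 5·3 + 5·2 = 34
A: 2·3 + 5·2 + 4·2 + 5·2 + 5·1 = 39
D: 2·1 + 5·3 + 4·0 + 5·1 + 5·3 = 37
C: 2·2 + 5·0 + 4·3 + 5·0 + 5·0 = 16
A has the highest Borda score (39).

A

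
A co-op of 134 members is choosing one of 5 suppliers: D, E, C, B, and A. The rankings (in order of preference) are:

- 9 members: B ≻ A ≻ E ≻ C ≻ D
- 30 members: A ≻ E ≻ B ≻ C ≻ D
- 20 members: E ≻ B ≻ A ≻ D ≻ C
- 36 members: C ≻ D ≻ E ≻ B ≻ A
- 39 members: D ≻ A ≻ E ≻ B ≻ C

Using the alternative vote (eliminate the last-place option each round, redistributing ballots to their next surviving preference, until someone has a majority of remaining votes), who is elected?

Round 1: D 39, E 20, C 36, B 9, A 30. Eliminate B.
Round 2: D 39, E 20, C 36, A 39. Eliminate E.
Round 3: D 39, C 36, A 59. Eliminate C.
Round 4: D 75, A 59. D has a majority.

D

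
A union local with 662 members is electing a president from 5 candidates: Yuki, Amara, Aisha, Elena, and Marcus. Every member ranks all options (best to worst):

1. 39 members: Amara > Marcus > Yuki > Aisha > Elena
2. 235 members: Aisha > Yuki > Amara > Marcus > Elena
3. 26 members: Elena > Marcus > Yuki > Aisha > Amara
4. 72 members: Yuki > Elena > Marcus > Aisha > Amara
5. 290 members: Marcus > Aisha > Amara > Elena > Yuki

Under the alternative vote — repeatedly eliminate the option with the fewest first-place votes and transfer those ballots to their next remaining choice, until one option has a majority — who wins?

Marcus

Round 1: Yuki 72, Amara 39, Aisha 235, Elena 26, Marcus 290. Eliminate Elena.
Round 2: Yuki 72, Amara 39, Aisha 235, Marcus 316. Eliminate Amara.
Round 3: Yuki 72, Aisha 235, Marcus 355. Marcus has a majority.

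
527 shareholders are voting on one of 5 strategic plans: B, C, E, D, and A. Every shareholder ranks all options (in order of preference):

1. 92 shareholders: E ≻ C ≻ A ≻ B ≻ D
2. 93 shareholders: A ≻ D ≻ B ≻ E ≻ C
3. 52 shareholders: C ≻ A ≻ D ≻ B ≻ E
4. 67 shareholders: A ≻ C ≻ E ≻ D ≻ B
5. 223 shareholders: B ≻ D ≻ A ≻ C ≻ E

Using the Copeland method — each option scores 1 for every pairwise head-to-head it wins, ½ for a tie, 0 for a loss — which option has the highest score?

B: beats C, E, and D; loses to A → score 3.
C: beats E; loses to B, D, and A → score 1.
E: loses to B, C, D, and A → score 0.
D: beats C and E; loses to B and A → score 2.
A: beats B, C, E, and D → score 4.
A has the best pairwise record.

A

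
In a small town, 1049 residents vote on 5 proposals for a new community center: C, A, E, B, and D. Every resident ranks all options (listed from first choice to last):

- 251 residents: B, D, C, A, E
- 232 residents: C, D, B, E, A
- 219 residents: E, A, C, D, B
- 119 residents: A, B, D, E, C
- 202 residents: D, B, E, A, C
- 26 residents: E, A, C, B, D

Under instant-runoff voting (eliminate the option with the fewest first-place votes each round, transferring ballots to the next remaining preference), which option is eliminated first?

A

Round 1: C 232, A 119, E 245, B 251, D 202. Eliminate A.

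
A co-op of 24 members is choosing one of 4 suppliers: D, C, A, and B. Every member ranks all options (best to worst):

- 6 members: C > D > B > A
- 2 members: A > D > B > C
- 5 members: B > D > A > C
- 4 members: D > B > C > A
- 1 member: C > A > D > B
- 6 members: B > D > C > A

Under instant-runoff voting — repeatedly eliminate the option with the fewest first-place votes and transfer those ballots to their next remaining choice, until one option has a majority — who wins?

B

Round 1: D 4, C 7, A 2, B 11. Eliminate A.
Round 2: D 6, C 7, B 11. Eliminate D.
Round 3: C 7, B 17. B has a majority.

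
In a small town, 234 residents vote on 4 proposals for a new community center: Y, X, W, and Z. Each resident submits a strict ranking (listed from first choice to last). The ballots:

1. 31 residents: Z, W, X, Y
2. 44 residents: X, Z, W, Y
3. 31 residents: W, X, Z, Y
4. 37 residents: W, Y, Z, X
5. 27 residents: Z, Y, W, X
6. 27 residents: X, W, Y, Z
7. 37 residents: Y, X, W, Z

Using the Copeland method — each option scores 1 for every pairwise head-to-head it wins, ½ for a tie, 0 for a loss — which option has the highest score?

Y: loses to X, W, and Z → score 0.
X: beats Y and Z; loses to W → score 2.
W: beats Y, X, and Z → score 3.
Z: beats Y; loses to X and W → score 1.
W has the best pairwise record.

W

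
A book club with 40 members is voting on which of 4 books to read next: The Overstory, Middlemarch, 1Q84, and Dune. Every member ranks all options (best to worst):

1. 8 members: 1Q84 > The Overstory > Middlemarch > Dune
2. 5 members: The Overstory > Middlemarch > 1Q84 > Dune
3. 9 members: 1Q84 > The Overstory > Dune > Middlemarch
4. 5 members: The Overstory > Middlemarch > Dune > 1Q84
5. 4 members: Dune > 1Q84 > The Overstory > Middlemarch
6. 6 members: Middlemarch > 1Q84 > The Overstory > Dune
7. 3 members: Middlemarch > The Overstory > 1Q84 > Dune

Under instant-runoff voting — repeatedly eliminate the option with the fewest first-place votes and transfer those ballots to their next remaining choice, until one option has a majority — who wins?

1Q84

Round 1: The Overstory 10, Middlemarch 9, 1Q84 17, Dune 4. Eliminate Dune.
Round 2: The Overstory 10, Middlemarch 9, 1Q84 21. 1Q84 has a majority.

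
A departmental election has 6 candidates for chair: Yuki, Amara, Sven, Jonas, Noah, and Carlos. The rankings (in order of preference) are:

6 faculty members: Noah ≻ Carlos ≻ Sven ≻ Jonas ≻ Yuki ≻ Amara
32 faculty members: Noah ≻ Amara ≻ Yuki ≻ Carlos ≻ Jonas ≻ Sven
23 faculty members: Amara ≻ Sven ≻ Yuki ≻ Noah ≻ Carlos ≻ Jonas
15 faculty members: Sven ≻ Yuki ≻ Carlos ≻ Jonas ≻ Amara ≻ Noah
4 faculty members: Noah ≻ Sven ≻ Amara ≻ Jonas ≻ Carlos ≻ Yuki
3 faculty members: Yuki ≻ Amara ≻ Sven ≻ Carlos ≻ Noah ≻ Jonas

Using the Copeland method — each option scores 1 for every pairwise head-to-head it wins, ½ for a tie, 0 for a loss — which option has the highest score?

Noah

Yuki: beats Jonas and Carlos; loses to Amara, Sven, and Noah → score 2.
Amara: beats Yuki, Sven, Jonas, and Carlos; loses to Noah → score 4.
Sven: beats Yuki, Jonas, and Carlos; loses to Amara and Noah → score 3.
Jonas: loses to Yuki, Amara, Sven, Noah, and Carlos → score 0.
Noah: beats Yuki, Amara, Sven, Jonas, and Carlos → score 5.
Carlos: beats Jonas; loses to Yuki, Amara, Sven, and Noah → score 1.
Noah has the best pairwise record.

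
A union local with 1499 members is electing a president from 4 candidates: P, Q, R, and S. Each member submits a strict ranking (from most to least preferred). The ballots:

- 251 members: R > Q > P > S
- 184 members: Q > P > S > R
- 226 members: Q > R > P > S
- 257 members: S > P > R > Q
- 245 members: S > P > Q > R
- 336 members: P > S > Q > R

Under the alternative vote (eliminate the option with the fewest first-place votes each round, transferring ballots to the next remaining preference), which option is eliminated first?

R

Round 1: P 336, Q 410, R 251, S 502. Eliminate R.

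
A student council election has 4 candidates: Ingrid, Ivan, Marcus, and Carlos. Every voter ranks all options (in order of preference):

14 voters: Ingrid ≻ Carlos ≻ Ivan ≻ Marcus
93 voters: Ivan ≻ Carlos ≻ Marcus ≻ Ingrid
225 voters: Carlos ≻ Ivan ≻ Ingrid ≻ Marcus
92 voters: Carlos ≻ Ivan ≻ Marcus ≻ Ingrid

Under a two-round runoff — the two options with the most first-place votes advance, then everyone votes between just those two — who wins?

Round 1 first-place votes: Ingrid 14, Ivan 93, Marcus 0, Carlos 317.
Carlos and Ivan advance.
Runoff: Carlos is preferred to Ivan by 331 voters; Ivan by 93.
Carlos wins the runoff.

Carlos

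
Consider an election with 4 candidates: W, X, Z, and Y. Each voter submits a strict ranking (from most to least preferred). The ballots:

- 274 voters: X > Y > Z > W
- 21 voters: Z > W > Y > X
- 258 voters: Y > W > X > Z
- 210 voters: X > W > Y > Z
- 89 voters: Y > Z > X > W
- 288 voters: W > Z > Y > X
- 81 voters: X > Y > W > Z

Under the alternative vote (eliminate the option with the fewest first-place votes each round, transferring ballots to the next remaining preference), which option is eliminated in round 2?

Round 1: W 288, X 565, Z 21, Y 347. Eliminate Z.
Round 2: W 309, X 565, Y 347. Eliminate W.

W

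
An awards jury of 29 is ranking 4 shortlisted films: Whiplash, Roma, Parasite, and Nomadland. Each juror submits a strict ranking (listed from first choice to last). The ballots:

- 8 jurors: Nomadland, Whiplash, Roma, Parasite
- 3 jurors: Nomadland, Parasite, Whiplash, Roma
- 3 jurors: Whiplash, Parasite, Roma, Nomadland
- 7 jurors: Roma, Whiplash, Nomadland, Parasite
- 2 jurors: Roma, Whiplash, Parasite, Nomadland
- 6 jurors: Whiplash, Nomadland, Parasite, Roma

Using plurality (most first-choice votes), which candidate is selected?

First-place votes: Whiplash 9, Roma 9, Parasite 0, Nomadland 11.
Nomadland has the most first-place votes.

Nomadland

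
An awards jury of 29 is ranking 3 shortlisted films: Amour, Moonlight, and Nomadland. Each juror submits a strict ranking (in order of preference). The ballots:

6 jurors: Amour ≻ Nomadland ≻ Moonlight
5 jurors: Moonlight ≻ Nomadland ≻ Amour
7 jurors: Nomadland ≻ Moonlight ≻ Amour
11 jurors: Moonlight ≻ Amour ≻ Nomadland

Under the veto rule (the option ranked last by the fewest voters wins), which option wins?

Moonlight

Last-place votes: Amour 12, Moonlight 6, Nomadland 11.
Moonlight is ranked last by the fewest voters, so Moonlight wins.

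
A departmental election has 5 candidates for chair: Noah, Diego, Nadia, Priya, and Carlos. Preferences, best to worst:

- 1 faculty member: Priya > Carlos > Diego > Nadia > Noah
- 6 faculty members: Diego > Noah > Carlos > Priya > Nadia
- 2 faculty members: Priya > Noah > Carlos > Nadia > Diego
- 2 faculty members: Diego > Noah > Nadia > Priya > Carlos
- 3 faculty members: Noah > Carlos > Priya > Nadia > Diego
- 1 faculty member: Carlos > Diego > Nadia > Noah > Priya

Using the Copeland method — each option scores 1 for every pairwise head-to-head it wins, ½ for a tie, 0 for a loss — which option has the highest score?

Noah: beats Nadia, Priya, and Carlos; loses to Diego → score 3.
Diego: beats Noah, Nadia, Priya, and Carlos → score 4.
Nadia: loses to Noah, Diego, Priya, and Carlos → score 0.
Priya: beats Nadia; loses to Noah, Diego, and Carlos → score 1.
Carlos: beats Nadia and Priya; loses to Noah and Diego → score 2.
Diego has the best pairwise record.

Diego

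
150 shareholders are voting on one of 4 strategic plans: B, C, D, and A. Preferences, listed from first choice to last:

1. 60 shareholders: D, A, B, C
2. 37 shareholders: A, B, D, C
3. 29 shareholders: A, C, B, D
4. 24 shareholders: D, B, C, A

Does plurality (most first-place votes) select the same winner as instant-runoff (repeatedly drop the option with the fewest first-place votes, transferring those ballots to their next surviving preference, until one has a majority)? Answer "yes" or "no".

yes

Plurality — first-place votes: B 0, C 0, D 84, A 66. Winner: D.
Instant-runoff — R1 B 0, C 0, D 84, A 66 (D winner). Winner: D.
The two methods agree.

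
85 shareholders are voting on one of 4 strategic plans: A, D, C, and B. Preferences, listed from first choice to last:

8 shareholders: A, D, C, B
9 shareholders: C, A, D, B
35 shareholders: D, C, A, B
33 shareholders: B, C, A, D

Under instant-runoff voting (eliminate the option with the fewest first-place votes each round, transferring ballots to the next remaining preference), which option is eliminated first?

Round 1: A 8, D 35, C 9, B 33. Eliminate A.

A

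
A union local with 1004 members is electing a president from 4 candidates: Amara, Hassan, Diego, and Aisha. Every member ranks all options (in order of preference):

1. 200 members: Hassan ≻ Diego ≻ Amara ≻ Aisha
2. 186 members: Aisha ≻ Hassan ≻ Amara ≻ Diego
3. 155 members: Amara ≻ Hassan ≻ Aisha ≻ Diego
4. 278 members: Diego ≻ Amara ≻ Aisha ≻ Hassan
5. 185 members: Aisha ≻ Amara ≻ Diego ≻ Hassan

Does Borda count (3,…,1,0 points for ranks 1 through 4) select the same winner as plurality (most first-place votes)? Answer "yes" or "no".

Borda — scores: Amara 1777, Hassan 1282, Diego 1419, Aisha 1546. Winner: Amara.
Plurality — first-place votes: Amara 155, Hassan 200, Diego 278, Aisha 371. Winner: Aisha.
The two methods disagree.

no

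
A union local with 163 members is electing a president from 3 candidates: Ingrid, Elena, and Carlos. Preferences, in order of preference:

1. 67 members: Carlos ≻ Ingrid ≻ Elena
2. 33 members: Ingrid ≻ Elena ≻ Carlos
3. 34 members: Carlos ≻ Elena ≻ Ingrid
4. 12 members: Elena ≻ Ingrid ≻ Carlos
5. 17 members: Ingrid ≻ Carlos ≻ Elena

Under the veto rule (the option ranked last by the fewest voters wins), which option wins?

Last-place votes: Ingrid 34, Elena 84, Carlos 45.
Ingrid is ranked last by the fewest voters, so Ingrid wins.

Ingrid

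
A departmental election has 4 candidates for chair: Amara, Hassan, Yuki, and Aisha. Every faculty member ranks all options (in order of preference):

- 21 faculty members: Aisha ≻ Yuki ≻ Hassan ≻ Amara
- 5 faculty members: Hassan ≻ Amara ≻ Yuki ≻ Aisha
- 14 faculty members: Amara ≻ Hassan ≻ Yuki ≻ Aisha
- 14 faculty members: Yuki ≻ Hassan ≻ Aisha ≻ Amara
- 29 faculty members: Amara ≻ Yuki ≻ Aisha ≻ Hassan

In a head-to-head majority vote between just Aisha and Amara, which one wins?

Amara

Voters preferring Aisha to Amara: 35; preferring Amara to Aisha: 48.
Amara wins the head-to-head.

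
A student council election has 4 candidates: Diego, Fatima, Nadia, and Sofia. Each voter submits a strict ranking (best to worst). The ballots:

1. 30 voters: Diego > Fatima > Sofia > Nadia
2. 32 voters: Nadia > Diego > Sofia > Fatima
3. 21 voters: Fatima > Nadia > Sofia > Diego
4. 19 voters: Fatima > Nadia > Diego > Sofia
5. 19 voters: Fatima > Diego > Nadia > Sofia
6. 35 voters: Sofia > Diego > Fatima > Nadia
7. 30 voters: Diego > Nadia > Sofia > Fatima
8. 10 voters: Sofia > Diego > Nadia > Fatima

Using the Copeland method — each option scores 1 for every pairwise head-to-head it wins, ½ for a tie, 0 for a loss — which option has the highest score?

Diego

Diego: beats Fatima, Nadia, and Sofia → score 3.
Fatima: beats Nadia; loses to Diego and Sofia → score 1.
Nadia: beats Sofia; loses to Diego and Fatima → score 1.
Sofia: beats Fatima; loses to Diego and Nadia → score 1.
Diego has the best pairwise record.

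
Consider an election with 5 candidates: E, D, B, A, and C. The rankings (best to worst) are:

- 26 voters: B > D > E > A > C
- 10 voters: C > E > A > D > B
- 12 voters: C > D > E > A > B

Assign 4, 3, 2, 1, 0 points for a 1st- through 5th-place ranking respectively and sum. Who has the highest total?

E: 26·2 + 10·3 + 12·2 = 106
D: 26·3 + 10·1 + 12·3 = 124
B: 26·4 + 10·0 + 12·0 = 104
A: 26·1 + 10·2 + 12·1 = 58
C: 26·0 + 10·4 + 12·4 = 88
D has the highest Borda score (124).

D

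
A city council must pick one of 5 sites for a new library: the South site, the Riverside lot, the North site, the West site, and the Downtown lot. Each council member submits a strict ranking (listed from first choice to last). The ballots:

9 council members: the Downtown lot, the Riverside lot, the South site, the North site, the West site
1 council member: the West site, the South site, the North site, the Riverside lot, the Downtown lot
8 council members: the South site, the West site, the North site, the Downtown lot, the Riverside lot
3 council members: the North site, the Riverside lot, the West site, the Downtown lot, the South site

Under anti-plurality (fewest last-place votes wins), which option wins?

Last-place votes: the South site 3, the Riverside lot 8, the North site 0, the West site 9, the Downtown lot 1.
the North site is ranked last by the fewest voters, so the North site wins.

the North site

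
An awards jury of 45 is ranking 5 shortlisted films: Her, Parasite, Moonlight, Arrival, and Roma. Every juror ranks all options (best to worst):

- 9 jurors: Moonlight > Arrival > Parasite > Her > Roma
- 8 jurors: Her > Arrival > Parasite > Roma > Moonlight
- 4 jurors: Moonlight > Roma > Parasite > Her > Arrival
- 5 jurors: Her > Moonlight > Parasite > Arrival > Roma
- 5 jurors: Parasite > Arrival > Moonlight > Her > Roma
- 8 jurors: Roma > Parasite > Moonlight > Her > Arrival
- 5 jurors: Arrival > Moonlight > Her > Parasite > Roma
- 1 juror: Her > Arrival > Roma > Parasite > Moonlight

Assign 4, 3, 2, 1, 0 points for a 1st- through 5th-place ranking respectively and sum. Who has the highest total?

Moonlight

Her: 9·1 + 8·4 + 4·1 + 5·4 + 5·1 + 8·1 + 5·2 + 1·4 = 92
Parasite: 9·2 + 8·2 + 4·2 + 5·2 + 5·4 + 8·3 + 5·1 + 1·1 = 102
Moonlight: 9·4 + 8·0 + 4·4 + 5·3 + 5·2 + 8·2 + 5·3 + 1·0 = 108
Arrival: 9·3 + 8·3 + 4·0 + 5·1 + 5·3 + 8·0 + 5·4 + 1·3 = 94
Roma: 9·0 + 8·1 + 4·3 + 5·0 + 5·0 + 8·4 + 5·0 + 1·2 = 54
Moonlight has the highest Borda score (108).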